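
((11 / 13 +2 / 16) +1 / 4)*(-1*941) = -119507 / 104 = -1149.11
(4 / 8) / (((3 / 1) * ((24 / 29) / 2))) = 29 / 72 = 0.40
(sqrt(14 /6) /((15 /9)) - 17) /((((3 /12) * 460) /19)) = -323 /115+19 * sqrt(21) /575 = -2.66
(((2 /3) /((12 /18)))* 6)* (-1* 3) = -18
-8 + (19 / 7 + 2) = -23 / 7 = -3.29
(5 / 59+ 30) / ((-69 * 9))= -1775 / 36639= -0.05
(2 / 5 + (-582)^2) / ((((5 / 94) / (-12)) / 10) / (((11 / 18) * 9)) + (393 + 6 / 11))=21014461776 / 24415555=860.70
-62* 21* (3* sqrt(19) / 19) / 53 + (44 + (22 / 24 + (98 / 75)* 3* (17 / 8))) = 7987 / 150 - 3906* sqrt(19) / 1007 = 36.34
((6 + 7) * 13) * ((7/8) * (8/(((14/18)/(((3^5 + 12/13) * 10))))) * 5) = 18550350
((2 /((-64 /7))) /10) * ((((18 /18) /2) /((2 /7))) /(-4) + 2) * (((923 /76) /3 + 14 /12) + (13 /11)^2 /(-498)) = -139238225 /781586432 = -0.18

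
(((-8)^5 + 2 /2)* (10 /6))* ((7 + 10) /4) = -2785195 /12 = -232099.58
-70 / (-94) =35 / 47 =0.74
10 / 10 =1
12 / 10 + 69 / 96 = 307 / 160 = 1.92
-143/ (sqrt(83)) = -15.70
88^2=7744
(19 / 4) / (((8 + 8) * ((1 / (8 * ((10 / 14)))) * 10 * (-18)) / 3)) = -19 / 672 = -0.03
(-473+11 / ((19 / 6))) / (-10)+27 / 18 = 4603 / 95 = 48.45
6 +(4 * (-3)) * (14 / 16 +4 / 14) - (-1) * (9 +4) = 71 / 14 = 5.07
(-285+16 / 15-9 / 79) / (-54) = 168298 / 31995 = 5.26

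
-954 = -954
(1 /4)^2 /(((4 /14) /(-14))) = -49 /16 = -3.06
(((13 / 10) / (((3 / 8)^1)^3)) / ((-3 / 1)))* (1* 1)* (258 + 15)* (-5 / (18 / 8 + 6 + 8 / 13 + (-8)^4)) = 15748096 / 5763231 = 2.73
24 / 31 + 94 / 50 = 2057 / 775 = 2.65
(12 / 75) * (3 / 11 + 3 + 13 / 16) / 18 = 719 / 19800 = 0.04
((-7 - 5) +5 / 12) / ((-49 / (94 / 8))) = 6533 / 2352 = 2.78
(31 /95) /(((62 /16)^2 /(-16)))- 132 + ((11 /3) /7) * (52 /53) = -432122792 /3277785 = -131.83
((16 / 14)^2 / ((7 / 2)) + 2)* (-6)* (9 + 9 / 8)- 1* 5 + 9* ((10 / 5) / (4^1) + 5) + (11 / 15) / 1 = -509032 / 5145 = -98.94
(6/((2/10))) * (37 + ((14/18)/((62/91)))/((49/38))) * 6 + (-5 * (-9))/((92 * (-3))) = 19448335/2852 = 6819.19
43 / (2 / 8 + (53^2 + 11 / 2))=0.02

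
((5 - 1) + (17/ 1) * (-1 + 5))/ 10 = 36/ 5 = 7.20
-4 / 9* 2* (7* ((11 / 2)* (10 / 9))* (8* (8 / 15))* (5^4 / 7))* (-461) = 1622720000 / 243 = 6677860.08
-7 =-7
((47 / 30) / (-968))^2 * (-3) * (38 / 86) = -0.00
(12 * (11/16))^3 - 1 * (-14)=36833/64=575.52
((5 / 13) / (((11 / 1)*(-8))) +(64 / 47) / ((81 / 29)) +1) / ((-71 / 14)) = -45216059 / 154609884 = -0.29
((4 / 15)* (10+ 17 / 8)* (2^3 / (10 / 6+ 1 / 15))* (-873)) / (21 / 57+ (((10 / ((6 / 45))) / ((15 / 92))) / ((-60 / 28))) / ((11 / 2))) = 106189974 / 315133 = 336.97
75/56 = 1.34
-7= -7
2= 2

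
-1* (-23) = 23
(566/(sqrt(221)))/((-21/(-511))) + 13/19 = 13/19 + 41318 * sqrt(221)/663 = 927.13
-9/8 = -1.12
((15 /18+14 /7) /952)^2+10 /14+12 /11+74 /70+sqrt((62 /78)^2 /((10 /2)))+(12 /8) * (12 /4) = 7.72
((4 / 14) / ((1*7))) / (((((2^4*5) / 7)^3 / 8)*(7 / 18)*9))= 1 / 16000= 0.00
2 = 2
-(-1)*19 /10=19 /10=1.90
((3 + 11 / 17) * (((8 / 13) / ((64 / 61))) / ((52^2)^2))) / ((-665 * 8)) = -1891 / 34385652654080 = -0.00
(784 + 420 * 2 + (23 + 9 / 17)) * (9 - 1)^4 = 114720768 / 17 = 6748280.47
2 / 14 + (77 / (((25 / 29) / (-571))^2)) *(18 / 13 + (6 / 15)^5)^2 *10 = 949143958698738854133 / 1444091796875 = 657260127.61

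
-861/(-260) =861/260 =3.31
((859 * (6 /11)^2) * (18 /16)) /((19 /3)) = 208737 /4598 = 45.40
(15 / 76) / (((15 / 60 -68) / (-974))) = 14610 / 5149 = 2.84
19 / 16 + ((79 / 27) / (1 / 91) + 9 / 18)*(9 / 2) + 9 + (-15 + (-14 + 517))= 81533 / 48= 1698.60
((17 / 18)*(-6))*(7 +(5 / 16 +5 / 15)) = -6239 / 144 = -43.33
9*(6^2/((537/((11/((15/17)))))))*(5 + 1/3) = 35904/895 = 40.12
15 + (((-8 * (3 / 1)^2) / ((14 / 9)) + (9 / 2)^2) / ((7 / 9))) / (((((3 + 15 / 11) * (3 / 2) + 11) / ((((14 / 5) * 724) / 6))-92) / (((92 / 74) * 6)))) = 23519577561 / 1327613539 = 17.72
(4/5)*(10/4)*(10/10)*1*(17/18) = 17/9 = 1.89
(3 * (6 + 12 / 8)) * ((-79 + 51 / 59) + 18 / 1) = -1353.05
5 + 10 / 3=25 / 3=8.33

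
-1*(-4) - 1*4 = 0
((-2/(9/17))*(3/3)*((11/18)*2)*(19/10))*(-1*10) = 7106/81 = 87.73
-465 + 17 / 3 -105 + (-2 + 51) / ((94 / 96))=-72515 / 141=-514.29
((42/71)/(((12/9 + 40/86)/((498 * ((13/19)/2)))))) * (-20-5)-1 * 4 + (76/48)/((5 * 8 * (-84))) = -2216106494179/1577358720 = -1404.95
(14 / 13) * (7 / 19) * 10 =980 / 247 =3.97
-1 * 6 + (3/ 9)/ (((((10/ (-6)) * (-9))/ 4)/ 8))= -238/ 45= -5.29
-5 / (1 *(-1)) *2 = 10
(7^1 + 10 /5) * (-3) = -27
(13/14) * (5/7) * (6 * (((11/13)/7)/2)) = 165/686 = 0.24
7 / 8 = 0.88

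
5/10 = 1/2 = 0.50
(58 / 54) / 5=29 / 135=0.21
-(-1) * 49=49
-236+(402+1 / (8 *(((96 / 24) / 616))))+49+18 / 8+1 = 475 / 2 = 237.50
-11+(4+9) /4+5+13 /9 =-47 /36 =-1.31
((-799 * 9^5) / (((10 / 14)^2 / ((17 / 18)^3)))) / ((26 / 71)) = -1106198311113 / 5200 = -212730444.44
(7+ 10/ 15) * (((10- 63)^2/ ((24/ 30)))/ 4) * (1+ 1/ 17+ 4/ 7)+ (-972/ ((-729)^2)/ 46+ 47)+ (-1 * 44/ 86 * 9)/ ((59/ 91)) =1337745822897749/ 121488182424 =11011.32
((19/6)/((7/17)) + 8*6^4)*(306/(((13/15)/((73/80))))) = 4867215651/1456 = 3342867.89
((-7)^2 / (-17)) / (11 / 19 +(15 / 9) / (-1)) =2793 / 1054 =2.65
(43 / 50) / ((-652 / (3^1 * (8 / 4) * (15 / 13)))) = -387 / 42380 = -0.01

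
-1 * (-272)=272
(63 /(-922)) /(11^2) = -63 /111562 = -0.00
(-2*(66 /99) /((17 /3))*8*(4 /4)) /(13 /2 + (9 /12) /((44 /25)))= -5632 /20723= -0.27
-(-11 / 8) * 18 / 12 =33 / 16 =2.06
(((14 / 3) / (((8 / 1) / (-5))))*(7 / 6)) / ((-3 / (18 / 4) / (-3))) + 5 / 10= -237 / 16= -14.81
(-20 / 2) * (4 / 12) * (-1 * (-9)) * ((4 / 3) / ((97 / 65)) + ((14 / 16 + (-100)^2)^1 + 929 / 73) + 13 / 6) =-8511357325 / 28324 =-300499.83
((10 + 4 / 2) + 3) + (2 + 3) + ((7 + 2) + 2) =31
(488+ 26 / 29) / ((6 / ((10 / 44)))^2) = 59075 / 84216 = 0.70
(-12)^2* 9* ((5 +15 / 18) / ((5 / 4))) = 6048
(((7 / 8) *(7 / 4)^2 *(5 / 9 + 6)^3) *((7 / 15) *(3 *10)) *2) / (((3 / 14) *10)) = 3451804853 / 349920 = 9864.55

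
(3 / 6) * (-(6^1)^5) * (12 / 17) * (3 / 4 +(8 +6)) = -688176 / 17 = -40480.94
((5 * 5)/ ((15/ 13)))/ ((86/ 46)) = 1495/ 129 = 11.59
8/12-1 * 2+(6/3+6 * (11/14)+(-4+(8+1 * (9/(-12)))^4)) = 14860325/5376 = 2764.20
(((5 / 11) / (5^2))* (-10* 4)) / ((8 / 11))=-1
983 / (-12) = -983 / 12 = -81.92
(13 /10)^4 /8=28561 /80000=0.36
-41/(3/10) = -410/3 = -136.67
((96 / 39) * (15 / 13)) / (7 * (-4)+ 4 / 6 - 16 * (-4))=144 / 1859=0.08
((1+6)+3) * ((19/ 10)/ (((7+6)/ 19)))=361/ 13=27.77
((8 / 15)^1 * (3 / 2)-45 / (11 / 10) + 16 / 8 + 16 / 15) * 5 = -6112 / 33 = -185.21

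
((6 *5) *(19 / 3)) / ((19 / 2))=20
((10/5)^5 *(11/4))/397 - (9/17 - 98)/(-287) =-228477/1936963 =-0.12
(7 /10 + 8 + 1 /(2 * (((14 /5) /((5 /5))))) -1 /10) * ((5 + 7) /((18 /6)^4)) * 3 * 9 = 1229 /35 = 35.11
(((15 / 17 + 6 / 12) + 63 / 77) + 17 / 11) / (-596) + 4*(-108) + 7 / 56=-48134033 / 111452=-431.88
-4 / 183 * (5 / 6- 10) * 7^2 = 5390 / 549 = 9.82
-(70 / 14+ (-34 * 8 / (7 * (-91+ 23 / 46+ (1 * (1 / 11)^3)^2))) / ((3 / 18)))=-17005213969 / 2244567773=-7.58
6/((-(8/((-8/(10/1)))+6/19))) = 57/92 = 0.62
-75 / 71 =-1.06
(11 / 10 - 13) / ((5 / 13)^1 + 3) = -1547 / 440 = -3.52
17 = 17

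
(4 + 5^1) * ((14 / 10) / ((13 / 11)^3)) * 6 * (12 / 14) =39.26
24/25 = 0.96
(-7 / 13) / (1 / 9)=-4.85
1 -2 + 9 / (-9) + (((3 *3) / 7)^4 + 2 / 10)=11196 / 12005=0.93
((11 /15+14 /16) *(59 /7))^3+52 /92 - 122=32303648492869 /13632192000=2369.66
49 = 49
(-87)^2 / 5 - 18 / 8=30231 / 20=1511.55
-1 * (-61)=61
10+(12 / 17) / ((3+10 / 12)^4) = 47588522 / 4757297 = 10.00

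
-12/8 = -3/2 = -1.50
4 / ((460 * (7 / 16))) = 16 / 805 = 0.02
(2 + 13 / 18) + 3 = 103 / 18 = 5.72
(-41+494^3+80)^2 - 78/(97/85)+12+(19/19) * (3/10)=14097227512717814761/970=14533224239915272.95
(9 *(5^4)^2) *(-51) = -179296875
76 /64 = 19 /16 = 1.19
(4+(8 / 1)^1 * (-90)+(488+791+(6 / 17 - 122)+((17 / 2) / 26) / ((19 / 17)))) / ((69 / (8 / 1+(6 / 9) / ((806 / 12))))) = 1995408913 / 38920531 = 51.27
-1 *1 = -1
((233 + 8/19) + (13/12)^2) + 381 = 1684267/2736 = 615.59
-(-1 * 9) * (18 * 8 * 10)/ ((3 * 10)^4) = 2/ 125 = 0.02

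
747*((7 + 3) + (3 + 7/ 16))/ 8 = 160605/ 128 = 1254.73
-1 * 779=-779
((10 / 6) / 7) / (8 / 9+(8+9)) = 15 / 1127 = 0.01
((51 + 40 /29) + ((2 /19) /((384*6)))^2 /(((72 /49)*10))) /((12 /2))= 8.73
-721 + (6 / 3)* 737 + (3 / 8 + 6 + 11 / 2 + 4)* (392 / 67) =56674 / 67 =845.88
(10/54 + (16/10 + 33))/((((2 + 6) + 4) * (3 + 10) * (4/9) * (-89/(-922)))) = 270607/52065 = 5.20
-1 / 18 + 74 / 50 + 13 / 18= 161 / 75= 2.15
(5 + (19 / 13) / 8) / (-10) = -539 / 1040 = -0.52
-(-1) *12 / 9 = 4 / 3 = 1.33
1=1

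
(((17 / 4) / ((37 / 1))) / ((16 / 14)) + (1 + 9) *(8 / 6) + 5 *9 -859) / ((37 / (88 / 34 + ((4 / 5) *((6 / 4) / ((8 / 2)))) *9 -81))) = 36600117181 / 22342080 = 1638.17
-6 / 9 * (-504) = 336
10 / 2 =5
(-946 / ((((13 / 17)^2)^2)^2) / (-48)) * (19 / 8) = 62691132122267 / 156620298432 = 400.27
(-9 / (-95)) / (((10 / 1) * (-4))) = -0.00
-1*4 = -4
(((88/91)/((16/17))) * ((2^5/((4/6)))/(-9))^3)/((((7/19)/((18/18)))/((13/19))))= -382976/1323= -289.48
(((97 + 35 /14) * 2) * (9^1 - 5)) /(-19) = -796 /19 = -41.89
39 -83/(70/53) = -1669/70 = -23.84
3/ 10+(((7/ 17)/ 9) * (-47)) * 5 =-15991/ 1530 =-10.45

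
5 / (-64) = -5 / 64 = -0.08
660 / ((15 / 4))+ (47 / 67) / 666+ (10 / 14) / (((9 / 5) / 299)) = 294.65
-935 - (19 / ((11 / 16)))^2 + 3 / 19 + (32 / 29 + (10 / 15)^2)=-1018303870 / 600039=-1697.06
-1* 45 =-45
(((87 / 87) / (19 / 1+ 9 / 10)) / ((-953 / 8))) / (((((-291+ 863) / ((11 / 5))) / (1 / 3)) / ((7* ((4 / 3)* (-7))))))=784 / 22188699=0.00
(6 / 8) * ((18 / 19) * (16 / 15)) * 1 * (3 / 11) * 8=1728 / 1045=1.65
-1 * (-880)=880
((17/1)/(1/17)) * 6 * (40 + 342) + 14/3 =1987178/3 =662392.67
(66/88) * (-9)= -27/4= -6.75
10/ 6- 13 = -34/ 3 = -11.33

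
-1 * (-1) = 1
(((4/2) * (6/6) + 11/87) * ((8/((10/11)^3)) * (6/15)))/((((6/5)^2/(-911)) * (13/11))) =-4848.26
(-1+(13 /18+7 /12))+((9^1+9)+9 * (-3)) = -313 /36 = -8.69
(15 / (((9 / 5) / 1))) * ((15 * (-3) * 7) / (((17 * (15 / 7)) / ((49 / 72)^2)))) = -2941225 / 88128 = -33.37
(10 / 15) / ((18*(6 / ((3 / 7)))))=1 / 378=0.00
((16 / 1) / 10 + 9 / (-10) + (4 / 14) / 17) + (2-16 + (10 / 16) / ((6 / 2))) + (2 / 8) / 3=-185519 / 14280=-12.99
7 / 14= 1 / 2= 0.50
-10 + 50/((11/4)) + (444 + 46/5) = 25376/55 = 461.38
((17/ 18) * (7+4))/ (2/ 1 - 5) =-187/ 54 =-3.46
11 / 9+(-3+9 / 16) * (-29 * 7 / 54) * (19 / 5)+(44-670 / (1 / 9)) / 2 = -4258019 / 1440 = -2956.96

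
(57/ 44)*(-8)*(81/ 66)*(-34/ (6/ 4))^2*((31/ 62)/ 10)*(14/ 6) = -461244/ 605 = -762.39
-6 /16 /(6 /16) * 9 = -9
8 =8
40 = 40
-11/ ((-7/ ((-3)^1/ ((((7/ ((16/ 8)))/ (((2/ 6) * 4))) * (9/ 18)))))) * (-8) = 1408/ 49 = 28.73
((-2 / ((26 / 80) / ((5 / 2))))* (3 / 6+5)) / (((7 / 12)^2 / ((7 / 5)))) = -31680 / 91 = -348.13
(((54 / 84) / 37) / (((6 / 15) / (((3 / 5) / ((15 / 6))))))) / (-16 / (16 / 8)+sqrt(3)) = -108 / 78995 - 27*sqrt(3) / 157990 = -0.00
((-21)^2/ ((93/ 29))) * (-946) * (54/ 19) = -217771092/ 589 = -369730.21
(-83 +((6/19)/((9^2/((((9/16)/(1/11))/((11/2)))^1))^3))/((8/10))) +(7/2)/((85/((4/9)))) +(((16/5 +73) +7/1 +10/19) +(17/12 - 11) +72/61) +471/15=581994386501/24513684480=23.74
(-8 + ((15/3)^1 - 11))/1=-14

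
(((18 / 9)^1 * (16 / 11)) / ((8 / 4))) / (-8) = -2 / 11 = -0.18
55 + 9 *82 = 793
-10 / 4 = -5 / 2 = -2.50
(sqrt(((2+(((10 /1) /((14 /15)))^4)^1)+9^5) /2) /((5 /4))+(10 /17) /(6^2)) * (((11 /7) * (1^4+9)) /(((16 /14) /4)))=275 /306+44 * sqrt(86711038) /49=8362.58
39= 39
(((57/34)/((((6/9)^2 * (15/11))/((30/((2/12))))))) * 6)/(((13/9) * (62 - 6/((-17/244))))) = 457083/32734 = 13.96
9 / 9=1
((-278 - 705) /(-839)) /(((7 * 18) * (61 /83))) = 81589 /6448554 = 0.01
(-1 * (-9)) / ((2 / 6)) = 27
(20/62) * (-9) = -90/31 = -2.90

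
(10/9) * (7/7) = 1.11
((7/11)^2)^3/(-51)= -117649/90349611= -0.00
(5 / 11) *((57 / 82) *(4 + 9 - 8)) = 1425 / 902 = 1.58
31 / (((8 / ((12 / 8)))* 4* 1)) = 93 / 64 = 1.45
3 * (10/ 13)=30/ 13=2.31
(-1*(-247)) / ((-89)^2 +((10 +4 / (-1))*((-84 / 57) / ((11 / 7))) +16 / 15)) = 774345 / 24818039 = 0.03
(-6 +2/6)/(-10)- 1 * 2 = -43/30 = -1.43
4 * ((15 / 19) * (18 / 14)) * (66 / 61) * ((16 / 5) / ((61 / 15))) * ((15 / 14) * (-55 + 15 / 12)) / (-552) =28734750 / 79677773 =0.36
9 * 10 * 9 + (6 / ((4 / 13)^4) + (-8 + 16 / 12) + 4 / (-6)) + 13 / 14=3959407 / 2688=1472.99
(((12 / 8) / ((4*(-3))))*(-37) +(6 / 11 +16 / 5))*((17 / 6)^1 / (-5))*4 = -62611 / 3300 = -18.97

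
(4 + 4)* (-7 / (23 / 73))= -4088 / 23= -177.74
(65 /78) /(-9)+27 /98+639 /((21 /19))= 765125 /1323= 578.33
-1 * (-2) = 2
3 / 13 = 0.23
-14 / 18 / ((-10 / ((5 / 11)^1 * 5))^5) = 21875 / 46382688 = 0.00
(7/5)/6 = 7/30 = 0.23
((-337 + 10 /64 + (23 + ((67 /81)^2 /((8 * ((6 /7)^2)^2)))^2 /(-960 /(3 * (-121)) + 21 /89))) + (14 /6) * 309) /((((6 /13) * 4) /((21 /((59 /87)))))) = 2302082245758190177667749 /337079070361801064448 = 6829.50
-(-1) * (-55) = -55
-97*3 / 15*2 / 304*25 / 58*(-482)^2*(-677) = 19070605945 / 2204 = 8652725.02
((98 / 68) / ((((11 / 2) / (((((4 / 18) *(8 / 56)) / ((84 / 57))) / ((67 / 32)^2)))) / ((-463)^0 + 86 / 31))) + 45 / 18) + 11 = 702866719 / 52045466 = 13.50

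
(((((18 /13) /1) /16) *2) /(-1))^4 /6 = 2187 /14623232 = 0.00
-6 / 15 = -0.40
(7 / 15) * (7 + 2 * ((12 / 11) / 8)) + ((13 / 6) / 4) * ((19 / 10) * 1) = 11677 / 2640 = 4.42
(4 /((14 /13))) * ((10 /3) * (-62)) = -16120 /21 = -767.62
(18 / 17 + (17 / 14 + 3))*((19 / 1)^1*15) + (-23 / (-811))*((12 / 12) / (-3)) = 870217801 / 579054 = 1502.83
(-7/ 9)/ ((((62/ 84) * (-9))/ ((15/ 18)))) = 245/ 2511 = 0.10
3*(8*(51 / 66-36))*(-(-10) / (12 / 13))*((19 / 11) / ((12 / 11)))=-957125 / 66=-14501.89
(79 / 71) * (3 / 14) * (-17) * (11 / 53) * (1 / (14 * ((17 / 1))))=-2607 / 737548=-0.00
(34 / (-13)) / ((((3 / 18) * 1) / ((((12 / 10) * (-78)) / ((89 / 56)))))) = 411264 / 445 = 924.19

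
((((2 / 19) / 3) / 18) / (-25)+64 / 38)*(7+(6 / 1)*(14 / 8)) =151193 / 5130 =29.47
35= 35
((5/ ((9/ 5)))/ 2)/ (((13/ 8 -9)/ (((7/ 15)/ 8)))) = -35/ 3186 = -0.01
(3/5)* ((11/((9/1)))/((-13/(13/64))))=-11/960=-0.01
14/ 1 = 14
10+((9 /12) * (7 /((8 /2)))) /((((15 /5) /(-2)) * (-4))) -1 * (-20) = 967 /32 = 30.22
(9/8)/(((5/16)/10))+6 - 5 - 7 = 30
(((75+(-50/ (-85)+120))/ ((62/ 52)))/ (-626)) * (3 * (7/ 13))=-69825/ 164951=-0.42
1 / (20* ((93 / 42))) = 7 / 310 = 0.02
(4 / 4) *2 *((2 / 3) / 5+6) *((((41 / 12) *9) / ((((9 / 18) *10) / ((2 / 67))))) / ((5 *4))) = 943 / 8375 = 0.11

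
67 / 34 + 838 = 28559 / 34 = 839.97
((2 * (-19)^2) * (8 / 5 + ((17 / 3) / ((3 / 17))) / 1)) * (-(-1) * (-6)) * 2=-4381096 / 15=-292073.07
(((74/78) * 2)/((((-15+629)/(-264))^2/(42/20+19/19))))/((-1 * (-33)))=201872/6126185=0.03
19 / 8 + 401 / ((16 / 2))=52.50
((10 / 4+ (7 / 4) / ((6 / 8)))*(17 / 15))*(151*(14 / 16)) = 521101 / 720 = 723.75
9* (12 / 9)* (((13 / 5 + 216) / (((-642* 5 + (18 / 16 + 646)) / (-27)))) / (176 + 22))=157392 / 1127665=0.14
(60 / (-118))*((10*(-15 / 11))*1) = 4500 / 649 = 6.93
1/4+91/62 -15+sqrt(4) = -1399/124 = -11.28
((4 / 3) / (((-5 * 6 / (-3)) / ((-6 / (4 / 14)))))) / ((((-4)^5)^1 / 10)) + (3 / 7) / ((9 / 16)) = 0.79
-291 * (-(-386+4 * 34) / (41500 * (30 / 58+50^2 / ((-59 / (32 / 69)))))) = 34355169 / 374983210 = 0.09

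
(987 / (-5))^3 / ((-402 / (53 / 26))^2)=-300096332403 / 1517282000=-197.79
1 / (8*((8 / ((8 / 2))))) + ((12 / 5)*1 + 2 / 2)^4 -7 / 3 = 131.36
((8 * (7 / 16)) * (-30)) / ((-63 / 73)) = 365 / 3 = 121.67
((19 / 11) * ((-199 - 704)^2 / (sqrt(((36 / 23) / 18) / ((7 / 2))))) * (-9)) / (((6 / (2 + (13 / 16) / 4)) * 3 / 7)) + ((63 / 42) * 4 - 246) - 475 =-15291364977 * sqrt(161) / 2816 - 715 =-68901876.30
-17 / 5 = -3.40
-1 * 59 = -59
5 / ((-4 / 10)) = -25 / 2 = -12.50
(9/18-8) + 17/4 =-13/4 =-3.25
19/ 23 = 0.83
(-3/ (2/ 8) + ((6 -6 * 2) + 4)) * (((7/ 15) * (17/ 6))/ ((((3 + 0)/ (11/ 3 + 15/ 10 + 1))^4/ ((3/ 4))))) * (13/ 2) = -20295289469/ 12597120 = -1611.11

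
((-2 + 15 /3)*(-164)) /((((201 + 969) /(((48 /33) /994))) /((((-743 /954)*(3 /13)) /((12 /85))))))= 1035742 /1322133813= 0.00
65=65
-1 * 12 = -12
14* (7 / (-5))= -98 / 5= -19.60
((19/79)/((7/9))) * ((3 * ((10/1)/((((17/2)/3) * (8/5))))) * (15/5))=115425/18802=6.14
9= 9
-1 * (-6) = 6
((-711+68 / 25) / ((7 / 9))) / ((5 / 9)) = -1434267 / 875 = -1639.16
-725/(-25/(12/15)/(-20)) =-464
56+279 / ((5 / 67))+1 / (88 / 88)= 18978 / 5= 3795.60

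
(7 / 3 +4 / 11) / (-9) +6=1693 / 297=5.70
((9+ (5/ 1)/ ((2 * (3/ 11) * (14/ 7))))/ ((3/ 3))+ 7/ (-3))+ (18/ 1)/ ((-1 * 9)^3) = 3637/ 324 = 11.23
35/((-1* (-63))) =5/9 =0.56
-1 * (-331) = 331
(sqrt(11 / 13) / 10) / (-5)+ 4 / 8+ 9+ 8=17.48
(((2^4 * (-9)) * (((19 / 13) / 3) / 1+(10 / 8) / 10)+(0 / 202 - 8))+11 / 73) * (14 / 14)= -91107 / 949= -96.00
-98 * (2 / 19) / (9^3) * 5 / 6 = -490 / 41553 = -0.01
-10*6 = -60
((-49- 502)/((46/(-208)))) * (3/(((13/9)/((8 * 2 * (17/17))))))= 1904256/23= 82793.74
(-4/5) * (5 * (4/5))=-16/5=-3.20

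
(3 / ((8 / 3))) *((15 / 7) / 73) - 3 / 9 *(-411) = 560191 / 4088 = 137.03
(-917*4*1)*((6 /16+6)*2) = -46767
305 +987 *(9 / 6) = 3571 / 2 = 1785.50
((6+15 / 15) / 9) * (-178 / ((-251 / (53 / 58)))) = 0.50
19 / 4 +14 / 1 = 75 / 4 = 18.75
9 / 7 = 1.29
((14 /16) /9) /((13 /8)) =7 /117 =0.06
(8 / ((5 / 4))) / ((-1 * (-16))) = 2 / 5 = 0.40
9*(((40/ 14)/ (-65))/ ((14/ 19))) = -342/ 637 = -0.54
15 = 15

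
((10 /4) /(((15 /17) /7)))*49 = 5831 /6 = 971.83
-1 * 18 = -18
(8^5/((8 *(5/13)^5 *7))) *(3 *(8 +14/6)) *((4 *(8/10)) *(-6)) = -4525948796928/109375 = -41380103.29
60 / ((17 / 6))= 360 / 17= 21.18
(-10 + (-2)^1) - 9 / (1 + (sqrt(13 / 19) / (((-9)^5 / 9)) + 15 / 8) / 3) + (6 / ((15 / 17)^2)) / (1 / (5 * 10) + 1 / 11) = 909700499865664 / 17511793511577 - 11337408 * sqrt(247) / 1244007189347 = 51.95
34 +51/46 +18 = 2443/46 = 53.11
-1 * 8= -8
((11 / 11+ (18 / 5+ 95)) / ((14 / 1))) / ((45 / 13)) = 2.06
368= 368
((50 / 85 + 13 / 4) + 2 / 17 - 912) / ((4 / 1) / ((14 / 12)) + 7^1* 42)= -432229 / 141576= -3.05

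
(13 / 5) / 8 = 13 / 40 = 0.32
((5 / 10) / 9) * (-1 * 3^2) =-1 / 2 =-0.50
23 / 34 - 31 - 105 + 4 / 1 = -4465 / 34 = -131.32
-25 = -25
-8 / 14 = -4 / 7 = -0.57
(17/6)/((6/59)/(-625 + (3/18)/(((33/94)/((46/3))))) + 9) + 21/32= 9081489697/9352038816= 0.97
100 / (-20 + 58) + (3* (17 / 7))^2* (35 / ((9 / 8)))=219990 / 133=1654.06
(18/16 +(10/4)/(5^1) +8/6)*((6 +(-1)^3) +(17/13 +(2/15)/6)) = 262913/14040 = 18.73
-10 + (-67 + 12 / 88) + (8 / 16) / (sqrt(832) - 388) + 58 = -15533687 / 823416 - sqrt(13) / 37428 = -18.87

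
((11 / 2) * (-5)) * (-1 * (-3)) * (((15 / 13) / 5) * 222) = -54945 / 13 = -4226.54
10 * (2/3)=20/3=6.67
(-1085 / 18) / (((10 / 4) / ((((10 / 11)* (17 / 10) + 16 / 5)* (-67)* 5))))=421631 / 11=38330.09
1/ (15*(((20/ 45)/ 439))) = 1317/ 20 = 65.85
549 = 549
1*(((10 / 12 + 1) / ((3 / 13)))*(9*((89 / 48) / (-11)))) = -1157 / 96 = -12.05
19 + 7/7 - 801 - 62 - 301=-1144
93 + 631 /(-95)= 8204 /95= 86.36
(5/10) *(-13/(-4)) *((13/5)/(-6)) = -169/240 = -0.70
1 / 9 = 0.11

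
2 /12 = 1 /6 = 0.17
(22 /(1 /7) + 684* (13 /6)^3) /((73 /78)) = 554671 /73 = 7598.23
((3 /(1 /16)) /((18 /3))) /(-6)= -4 /3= -1.33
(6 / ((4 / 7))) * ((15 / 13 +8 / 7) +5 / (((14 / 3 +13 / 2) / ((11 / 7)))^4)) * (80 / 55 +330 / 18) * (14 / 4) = 85828347285041 / 51345056308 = 1671.60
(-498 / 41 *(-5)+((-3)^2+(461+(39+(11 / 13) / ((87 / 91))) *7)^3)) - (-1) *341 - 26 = 405545476.40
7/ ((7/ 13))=13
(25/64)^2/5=125/4096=0.03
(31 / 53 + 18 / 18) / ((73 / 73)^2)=84 / 53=1.58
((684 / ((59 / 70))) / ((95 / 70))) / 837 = 3920 / 5487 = 0.71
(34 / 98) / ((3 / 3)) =17 / 49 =0.35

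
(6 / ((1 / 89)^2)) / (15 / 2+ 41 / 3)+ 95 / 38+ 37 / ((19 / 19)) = 2284.82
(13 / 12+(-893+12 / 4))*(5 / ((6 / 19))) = -1013365 / 72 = -14074.51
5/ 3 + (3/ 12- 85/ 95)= 233/ 228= 1.02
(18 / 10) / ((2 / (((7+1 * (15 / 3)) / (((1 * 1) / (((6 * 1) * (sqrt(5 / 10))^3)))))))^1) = 81 * sqrt(2) / 5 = 22.91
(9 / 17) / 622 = 9 / 10574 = 0.00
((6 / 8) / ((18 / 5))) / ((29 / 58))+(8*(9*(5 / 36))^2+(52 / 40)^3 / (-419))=16229659 / 1257000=12.91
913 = 913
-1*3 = -3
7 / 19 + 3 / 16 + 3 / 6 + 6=2145 / 304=7.06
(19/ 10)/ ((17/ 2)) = 19/ 85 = 0.22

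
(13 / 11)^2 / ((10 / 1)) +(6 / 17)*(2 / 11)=4193 / 20570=0.20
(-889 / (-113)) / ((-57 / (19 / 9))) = -889 / 3051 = -0.29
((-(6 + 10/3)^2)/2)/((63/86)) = -4816/81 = -59.46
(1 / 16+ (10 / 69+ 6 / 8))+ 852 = 852.96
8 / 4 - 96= -94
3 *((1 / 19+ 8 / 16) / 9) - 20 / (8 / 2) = -183 / 38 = -4.82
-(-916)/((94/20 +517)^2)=91600/27217089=0.00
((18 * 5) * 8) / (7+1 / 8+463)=5760 / 3761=1.53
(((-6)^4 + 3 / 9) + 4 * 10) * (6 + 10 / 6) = 92207 / 9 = 10245.22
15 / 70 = 3 / 14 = 0.21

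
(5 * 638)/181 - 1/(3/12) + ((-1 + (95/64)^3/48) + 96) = 247547817707/2277507072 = 108.69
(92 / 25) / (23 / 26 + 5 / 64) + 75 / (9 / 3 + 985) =77127347 / 19784700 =3.90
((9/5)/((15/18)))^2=2916/625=4.67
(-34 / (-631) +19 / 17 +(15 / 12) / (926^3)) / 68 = 39913936957603 / 2316755190537344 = 0.02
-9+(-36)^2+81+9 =1377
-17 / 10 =-1.70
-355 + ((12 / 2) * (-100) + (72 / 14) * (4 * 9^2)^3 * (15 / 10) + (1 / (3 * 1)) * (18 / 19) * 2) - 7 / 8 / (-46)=12841880681555 / 48944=262379059.36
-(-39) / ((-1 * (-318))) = 13 / 106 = 0.12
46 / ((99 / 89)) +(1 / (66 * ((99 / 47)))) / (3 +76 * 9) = 41.35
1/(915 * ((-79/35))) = -7/14457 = -0.00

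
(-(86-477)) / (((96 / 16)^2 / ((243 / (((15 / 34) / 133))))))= 7956459 / 10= 795645.90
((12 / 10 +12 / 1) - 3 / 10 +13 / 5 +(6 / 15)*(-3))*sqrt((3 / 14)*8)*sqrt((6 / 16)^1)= 429*sqrt(14) / 140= 11.47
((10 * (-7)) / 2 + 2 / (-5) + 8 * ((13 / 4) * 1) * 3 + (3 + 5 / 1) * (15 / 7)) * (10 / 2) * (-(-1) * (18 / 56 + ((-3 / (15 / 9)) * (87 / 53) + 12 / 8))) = -17583219 / 51940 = -338.53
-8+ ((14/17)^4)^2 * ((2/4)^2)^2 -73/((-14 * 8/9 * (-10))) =-66982554076177/7812848333920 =-8.57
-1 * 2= -2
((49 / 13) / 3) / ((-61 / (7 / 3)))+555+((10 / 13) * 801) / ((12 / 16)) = 9824012 / 7137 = 1376.49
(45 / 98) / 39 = 15 / 1274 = 0.01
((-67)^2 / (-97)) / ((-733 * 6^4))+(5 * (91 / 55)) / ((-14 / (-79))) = 47317480475 / 1013615856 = 46.68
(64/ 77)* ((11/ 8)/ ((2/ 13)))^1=52/ 7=7.43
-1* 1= -1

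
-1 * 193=-193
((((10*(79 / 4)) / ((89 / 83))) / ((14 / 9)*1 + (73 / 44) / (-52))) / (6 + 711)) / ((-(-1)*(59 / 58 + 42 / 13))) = 16967732496 / 427522106575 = 0.04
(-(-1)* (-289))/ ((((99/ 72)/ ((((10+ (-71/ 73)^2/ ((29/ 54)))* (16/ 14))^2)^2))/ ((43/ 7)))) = -4444597394687451414688084772519936/ 105452713097432080882822397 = -42147776.61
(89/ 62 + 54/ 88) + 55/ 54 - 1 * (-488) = 18085039/ 36828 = 491.07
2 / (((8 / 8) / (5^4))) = 1250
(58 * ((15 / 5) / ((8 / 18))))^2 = 613089 / 4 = 153272.25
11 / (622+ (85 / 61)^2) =40931 / 2321687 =0.02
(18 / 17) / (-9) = -2 / 17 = -0.12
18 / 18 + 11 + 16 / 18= 116 / 9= 12.89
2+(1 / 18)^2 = 649 / 324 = 2.00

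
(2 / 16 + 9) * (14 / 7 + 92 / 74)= 1095 / 37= 29.59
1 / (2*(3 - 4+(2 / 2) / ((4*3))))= -6 / 11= -0.55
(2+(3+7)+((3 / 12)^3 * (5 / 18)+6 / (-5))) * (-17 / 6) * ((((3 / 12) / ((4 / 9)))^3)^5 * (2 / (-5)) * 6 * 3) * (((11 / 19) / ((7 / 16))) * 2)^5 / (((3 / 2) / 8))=3897877770278666710601571 / 142990785885956892262400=27.26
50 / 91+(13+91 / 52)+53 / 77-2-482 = -267703 / 572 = -468.01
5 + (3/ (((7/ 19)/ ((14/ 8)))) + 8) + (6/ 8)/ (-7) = 190/ 7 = 27.14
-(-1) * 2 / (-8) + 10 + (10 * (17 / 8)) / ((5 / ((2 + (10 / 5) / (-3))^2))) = 623 / 36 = 17.31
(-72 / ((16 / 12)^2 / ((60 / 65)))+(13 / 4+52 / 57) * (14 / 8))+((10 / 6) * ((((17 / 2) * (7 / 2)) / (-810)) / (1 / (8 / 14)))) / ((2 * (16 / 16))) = -28923509 / 960336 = -30.12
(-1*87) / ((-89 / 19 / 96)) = 158688 / 89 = 1783.01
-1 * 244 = -244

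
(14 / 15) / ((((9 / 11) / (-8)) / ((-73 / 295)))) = 89936 / 39825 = 2.26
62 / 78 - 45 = -1724 / 39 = -44.21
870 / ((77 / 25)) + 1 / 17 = 369827 / 1309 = 282.53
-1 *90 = -90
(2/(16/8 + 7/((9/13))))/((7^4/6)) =108/261709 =0.00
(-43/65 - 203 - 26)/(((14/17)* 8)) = -15861/455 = -34.86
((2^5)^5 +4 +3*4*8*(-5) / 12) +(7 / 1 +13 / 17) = 570424864 / 17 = 33554403.76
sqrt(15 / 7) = sqrt(105) / 7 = 1.46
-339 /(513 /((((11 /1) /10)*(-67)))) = 83281 /1710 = 48.70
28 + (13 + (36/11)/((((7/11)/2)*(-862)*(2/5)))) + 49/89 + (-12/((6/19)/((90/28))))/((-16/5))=342366421/4296208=79.69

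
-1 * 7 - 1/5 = -36/5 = -7.20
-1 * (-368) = 368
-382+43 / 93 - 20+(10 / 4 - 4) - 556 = -178381 / 186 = -959.04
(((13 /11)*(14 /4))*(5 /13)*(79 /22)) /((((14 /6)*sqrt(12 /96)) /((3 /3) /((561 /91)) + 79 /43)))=9525820*sqrt(2) /972961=13.85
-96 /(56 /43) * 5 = -2580 /7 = -368.57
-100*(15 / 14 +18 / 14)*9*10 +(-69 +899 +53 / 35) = -713397 / 35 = -20382.77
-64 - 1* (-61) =-3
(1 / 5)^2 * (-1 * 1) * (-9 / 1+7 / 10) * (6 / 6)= 83 / 250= 0.33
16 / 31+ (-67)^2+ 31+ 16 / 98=6866912 / 1519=4520.68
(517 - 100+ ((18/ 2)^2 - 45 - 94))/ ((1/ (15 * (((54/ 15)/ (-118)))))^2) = 261711/ 3481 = 75.18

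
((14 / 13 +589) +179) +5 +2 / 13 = 774.23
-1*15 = -15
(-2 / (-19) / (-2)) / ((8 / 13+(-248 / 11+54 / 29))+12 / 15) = 20735 / 7590918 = 0.00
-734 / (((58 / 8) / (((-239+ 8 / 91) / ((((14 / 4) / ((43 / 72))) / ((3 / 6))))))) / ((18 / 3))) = 228729814 / 18473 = 12381.84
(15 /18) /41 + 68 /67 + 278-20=4269419 /16482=259.04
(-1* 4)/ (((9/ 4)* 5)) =-16/ 45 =-0.36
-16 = -16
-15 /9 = -5 /3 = -1.67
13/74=0.18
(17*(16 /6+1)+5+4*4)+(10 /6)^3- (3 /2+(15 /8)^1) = 18271 /216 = 84.59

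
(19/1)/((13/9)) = 171/13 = 13.15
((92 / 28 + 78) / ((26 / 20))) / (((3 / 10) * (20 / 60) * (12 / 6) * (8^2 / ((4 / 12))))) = 14225 / 8736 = 1.63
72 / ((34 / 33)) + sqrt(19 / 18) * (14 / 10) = 7 * sqrt(38) / 30 + 1188 / 17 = 71.32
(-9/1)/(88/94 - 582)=423/27310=0.02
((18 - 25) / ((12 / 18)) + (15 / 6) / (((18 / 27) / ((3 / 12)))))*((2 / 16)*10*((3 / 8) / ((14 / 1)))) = -2295 / 7168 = -0.32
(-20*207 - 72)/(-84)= 351/7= 50.14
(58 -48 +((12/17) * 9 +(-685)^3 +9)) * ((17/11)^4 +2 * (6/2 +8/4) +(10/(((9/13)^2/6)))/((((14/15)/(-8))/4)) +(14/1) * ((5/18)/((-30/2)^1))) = 1026391560021271700/746691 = 1374586756799.36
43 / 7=6.14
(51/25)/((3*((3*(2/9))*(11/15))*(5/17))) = 2601/550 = 4.73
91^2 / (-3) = -8281 / 3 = -2760.33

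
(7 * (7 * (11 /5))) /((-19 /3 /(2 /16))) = -1617 /760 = -2.13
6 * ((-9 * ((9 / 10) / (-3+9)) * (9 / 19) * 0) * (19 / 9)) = 0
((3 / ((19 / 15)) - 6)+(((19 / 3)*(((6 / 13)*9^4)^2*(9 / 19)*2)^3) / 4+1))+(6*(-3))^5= 1808689419742554724074548255194 / 1742478049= 1037998395894027543112.28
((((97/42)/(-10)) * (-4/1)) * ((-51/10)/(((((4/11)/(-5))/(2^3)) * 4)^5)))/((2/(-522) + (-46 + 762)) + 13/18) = 2888107451625/27934816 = 103387.38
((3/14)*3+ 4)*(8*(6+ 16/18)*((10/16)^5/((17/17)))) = 6296875/258048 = 24.40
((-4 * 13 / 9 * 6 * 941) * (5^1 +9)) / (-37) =1370096 / 111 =12343.21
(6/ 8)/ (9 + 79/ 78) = 117/ 1562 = 0.07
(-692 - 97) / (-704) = 789 / 704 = 1.12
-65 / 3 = -21.67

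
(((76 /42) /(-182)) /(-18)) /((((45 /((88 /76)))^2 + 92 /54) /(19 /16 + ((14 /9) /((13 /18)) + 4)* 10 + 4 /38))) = 30045389 /1309056438872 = 0.00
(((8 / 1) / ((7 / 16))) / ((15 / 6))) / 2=128 / 35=3.66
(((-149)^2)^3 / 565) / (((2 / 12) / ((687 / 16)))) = 22552547294984661 / 4520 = 4989501613934.66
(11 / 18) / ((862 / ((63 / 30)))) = 77 / 51720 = 0.00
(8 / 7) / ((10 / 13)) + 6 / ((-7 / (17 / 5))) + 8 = 46 / 7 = 6.57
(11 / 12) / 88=1 / 96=0.01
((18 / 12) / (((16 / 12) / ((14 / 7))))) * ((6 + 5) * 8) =198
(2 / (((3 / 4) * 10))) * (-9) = -12 / 5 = -2.40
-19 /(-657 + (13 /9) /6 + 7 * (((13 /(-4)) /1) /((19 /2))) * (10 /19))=370386 /12827435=0.03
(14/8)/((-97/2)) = -7/194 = -0.04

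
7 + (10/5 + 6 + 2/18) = 136/9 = 15.11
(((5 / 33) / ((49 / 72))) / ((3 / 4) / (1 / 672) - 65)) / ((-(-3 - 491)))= 60 / 58445387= 0.00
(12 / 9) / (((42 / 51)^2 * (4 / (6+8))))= 289 / 42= 6.88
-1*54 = -54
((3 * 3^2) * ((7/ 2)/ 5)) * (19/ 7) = 513/ 10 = 51.30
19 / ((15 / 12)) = 76 / 5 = 15.20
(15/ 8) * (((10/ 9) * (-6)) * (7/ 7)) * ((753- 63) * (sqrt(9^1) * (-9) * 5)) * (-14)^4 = 44730630000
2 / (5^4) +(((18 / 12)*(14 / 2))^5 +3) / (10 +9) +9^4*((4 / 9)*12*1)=15849584341 / 380000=41709.43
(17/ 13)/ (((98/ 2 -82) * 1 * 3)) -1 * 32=-41201/ 1287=-32.01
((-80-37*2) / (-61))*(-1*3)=-462 / 61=-7.57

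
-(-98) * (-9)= -882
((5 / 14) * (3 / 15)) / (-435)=-1 / 6090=-0.00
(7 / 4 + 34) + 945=980.75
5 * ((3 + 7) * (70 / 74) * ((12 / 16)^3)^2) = 637875 / 75776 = 8.42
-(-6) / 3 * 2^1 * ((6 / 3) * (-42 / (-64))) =21 / 4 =5.25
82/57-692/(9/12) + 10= -51940/57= -911.23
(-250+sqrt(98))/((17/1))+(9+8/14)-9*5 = -5966/119+7*sqrt(2)/17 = -49.55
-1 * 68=-68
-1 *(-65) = 65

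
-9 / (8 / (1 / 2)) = -9 / 16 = -0.56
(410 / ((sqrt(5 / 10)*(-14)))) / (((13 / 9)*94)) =-1845*sqrt(2) / 8554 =-0.31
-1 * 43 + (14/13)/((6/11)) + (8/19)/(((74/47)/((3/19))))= -21349204/520923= -40.98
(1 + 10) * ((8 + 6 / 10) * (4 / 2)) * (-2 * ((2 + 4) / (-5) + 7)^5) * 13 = -504492220804 / 15625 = -32287502.13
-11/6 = -1.83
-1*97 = -97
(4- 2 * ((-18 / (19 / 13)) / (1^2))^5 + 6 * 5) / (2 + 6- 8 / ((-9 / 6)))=2104876395321 / 49521980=42503.88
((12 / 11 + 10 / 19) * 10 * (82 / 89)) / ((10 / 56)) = 1552096 / 18601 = 83.44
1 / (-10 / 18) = -1.80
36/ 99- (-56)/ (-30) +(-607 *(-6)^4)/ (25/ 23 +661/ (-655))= -488862636964/ 48345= -10111958.57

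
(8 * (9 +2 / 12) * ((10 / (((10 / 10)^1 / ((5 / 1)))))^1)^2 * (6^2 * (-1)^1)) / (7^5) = -6600000 / 16807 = -392.69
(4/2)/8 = 1/4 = 0.25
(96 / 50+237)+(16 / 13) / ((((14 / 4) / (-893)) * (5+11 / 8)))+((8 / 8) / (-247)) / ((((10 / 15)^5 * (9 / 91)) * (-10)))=26763065233 / 141086400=189.69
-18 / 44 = -0.41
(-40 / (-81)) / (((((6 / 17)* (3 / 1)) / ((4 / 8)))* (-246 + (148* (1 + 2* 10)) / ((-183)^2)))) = -316285 / 333525033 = -0.00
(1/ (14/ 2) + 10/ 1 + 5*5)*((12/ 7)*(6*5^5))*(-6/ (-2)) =166050000/ 49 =3388775.51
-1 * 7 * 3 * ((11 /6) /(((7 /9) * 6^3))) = -11 /48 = -0.23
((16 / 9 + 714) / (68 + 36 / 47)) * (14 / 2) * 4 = 1059709 / 3636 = 291.45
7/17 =0.41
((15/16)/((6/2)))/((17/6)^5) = 2430/1419857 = 0.00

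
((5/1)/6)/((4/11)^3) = 6655/384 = 17.33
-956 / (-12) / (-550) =-239 / 1650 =-0.14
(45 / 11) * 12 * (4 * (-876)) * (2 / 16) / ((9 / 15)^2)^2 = -165909.09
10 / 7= 1.43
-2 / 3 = -0.67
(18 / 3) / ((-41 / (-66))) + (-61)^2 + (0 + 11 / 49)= 7495344 / 2009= 3730.88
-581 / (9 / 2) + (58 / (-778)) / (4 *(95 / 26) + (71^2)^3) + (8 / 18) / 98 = -5269045620494595887 / 40811597559331641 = -129.11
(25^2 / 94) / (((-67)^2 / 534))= 166875 / 210983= 0.79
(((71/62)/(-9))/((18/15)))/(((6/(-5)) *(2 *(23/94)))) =83425/462024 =0.18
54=54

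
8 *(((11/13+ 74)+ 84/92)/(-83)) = -7.30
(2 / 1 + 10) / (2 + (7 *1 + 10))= 12 / 19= 0.63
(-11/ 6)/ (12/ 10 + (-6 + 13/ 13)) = 55/ 114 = 0.48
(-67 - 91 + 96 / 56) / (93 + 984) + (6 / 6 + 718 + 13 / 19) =103067500 / 143241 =719.54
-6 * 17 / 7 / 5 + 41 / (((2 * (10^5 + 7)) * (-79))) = -1611714247 / 553038710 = -2.91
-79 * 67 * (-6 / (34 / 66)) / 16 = 524007 / 136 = 3852.99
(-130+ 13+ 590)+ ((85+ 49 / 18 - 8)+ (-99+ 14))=8419 / 18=467.72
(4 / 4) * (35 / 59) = 35 / 59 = 0.59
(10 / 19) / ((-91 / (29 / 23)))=-290 / 39767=-0.01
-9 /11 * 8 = -72 /11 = -6.55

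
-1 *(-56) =56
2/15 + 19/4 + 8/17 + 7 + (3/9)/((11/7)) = 46997/3740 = 12.57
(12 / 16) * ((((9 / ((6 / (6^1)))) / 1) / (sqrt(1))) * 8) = 54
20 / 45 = 4 / 9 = 0.44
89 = 89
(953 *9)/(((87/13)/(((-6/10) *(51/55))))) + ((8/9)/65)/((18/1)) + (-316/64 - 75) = -106547535493/134362800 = -792.98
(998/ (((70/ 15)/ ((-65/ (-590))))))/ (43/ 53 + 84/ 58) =10.43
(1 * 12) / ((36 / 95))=31.67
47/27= 1.74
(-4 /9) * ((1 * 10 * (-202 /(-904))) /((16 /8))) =-505 /1017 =-0.50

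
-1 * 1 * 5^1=-5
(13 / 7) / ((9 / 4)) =52 / 63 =0.83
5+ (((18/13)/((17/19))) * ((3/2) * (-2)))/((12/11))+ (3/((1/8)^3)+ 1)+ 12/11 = 7481817/4862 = 1538.84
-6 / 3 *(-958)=1916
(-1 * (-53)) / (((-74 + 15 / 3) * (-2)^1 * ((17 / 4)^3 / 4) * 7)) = 6784 / 2372979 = 0.00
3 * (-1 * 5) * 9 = -135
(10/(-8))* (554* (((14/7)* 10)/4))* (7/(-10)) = 9695/4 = 2423.75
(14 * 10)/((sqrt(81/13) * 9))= 140 * sqrt(13)/81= 6.23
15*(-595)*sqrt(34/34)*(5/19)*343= -15306375/19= -805598.68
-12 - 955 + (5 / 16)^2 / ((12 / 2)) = -1485287 / 1536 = -966.98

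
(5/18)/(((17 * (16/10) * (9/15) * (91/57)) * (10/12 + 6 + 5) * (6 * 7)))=2375/110715696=0.00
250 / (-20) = -25 / 2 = -12.50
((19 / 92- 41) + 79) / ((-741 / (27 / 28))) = -1665 / 33488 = -0.05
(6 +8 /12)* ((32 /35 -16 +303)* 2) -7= 3831.86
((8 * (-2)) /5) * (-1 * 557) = 8912 /5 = 1782.40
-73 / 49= -1.49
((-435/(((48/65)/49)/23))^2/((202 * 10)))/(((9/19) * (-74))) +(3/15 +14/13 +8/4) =-27868094494932583/4477224960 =-6224412.39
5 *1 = 5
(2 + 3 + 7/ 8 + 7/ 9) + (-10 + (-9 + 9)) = -241/ 72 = -3.35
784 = 784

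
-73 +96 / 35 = -70.26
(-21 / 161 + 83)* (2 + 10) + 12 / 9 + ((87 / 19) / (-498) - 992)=818039 / 217626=3.76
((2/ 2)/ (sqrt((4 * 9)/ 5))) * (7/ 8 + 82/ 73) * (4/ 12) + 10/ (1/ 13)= 389 * sqrt(5)/ 3504 + 130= 130.25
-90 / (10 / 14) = -126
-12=-12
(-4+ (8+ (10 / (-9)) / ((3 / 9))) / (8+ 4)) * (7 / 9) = -455 / 162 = -2.81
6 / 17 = 0.35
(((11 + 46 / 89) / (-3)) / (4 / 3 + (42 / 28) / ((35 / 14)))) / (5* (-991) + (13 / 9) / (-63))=2905875 / 7251314338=0.00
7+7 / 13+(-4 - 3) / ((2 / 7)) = -441 / 26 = -16.96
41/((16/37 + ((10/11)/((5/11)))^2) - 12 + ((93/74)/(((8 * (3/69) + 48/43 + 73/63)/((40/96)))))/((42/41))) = -3966554512/713270795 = -5.56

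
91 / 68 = 1.34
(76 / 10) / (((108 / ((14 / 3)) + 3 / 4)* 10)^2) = 7448 / 55945125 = 0.00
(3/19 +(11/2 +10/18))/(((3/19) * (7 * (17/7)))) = 125/54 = 2.31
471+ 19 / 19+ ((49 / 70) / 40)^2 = 472.00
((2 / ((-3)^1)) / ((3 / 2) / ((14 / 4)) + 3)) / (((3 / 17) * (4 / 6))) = -119 / 72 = -1.65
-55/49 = -1.12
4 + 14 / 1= 18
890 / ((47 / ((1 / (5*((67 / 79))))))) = 4.47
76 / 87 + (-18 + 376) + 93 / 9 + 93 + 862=38402 / 29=1324.21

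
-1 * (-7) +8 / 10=39 / 5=7.80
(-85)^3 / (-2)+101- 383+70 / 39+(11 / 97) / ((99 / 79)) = 6963346583 / 22698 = 306782.39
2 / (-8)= -1 / 4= -0.25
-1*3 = -3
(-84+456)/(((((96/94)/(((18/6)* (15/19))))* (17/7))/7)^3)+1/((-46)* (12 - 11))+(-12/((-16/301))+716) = 88926658462409803/793661584384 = 112046.07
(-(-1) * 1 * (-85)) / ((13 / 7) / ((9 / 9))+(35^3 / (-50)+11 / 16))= 0.10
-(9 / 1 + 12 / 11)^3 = -1367631 / 1331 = -1027.52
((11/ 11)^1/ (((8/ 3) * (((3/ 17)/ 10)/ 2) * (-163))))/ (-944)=85/ 307744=0.00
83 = 83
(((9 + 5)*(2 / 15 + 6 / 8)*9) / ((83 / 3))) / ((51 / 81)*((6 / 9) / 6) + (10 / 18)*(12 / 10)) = 811377 / 148570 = 5.46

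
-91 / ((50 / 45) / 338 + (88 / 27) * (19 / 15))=-889785 / 40399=-22.02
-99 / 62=-1.60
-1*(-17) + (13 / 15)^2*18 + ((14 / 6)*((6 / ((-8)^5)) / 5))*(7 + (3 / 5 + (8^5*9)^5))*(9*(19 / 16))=-2037259943121476484543253.00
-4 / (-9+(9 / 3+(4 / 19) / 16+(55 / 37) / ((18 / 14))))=101232 / 122255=0.83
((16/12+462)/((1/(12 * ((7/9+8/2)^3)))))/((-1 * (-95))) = 88411784/13851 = 6383.06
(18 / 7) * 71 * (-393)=-502254 / 7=-71750.57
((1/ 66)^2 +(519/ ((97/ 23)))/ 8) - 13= 2013755/ 845064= 2.38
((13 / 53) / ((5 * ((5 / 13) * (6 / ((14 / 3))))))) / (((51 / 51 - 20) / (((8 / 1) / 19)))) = -9464 / 4304925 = -0.00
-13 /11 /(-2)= 13 /22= 0.59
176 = 176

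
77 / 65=1.18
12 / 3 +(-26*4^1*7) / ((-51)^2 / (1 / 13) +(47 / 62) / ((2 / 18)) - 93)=639932 / 160851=3.98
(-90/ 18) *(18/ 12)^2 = -45/ 4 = -11.25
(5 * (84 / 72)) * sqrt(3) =35 * sqrt(3) / 6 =10.10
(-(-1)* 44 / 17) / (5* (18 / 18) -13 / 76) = 3344 / 6239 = 0.54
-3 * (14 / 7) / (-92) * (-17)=-51 / 46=-1.11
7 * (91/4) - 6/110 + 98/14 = 36563/220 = 166.20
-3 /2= -1.50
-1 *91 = -91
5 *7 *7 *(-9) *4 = -8820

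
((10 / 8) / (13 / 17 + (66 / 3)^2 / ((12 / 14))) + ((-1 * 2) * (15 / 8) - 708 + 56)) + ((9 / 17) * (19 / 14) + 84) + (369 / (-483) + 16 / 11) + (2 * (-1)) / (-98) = -6932069698789 / 12154737826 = -570.32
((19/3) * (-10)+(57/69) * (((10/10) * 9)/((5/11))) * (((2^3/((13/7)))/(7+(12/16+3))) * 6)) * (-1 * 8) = 37039664/192855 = 192.06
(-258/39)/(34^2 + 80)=-43/8034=-0.01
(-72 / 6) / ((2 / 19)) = -114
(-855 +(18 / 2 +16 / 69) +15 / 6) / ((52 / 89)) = -10357019 / 7176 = -1443.29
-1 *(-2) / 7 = 2 / 7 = 0.29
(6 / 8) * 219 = 164.25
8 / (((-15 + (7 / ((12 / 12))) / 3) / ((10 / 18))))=-20 / 57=-0.35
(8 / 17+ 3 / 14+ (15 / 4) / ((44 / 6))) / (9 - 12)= -12527 / 31416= -0.40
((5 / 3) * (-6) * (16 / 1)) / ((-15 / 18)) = 192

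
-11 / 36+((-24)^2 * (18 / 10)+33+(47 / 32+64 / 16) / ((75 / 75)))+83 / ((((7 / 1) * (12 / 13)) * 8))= 5425907 / 5040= 1076.57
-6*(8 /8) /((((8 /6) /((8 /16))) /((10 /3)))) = -15 /2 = -7.50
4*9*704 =25344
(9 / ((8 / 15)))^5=44840334375 / 32768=1368418.41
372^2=138384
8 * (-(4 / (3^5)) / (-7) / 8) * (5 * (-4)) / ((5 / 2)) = -32 / 1701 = -0.02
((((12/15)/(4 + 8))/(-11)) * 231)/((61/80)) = -112/61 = -1.84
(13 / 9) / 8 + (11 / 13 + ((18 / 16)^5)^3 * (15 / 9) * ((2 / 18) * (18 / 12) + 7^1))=583918759598885843 / 8233143068786688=70.92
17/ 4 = 4.25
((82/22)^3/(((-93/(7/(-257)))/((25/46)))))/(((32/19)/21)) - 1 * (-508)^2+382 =-4022208616588333/15609201344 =-257681.90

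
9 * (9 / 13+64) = 582.23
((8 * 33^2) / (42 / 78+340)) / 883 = 113256 / 3909041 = 0.03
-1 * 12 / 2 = -6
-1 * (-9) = 9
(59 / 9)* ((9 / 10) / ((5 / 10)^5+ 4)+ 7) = 91627 / 1935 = 47.35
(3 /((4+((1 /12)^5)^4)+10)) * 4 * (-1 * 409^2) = -7695782463559273030952681472 /53672639894264651710465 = -143383.71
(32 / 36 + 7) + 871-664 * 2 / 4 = 546.89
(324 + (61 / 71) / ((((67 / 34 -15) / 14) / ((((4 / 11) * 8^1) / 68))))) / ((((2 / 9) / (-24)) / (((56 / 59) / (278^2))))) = -169472259936 / 394399515037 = -0.43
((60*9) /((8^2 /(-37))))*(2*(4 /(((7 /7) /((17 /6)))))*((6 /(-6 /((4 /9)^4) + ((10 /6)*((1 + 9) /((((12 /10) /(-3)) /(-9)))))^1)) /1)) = -1811520 /9439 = -191.92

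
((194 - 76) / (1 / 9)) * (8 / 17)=499.76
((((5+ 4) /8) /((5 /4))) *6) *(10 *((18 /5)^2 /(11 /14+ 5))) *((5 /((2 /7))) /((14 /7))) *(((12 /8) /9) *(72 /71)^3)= 329204736 /1789555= 183.96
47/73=0.64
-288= -288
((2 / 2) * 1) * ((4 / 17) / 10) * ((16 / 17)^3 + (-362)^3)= -466125072336 / 417605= -1116186.52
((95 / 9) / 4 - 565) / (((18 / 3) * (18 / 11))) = -222695 / 3888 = -57.28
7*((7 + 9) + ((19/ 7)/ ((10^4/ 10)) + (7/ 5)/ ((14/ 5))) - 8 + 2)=73519/ 1000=73.52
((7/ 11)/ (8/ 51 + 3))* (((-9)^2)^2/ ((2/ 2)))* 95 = 31788045/ 253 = 125644.45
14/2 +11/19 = 144/19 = 7.58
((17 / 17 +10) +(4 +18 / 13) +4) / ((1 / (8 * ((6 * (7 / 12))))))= 7420 / 13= 570.77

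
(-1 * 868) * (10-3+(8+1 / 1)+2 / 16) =-27993 / 2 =-13996.50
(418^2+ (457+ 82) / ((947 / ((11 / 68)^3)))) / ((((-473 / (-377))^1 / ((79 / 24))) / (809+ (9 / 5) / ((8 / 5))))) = 912950150291553796565 / 2458365210624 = 371364737.16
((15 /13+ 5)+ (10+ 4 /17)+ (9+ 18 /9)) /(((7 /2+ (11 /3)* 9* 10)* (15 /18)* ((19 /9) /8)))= 5229792 /14003665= 0.37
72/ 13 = 5.54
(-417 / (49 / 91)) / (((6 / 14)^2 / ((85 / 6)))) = -59731.39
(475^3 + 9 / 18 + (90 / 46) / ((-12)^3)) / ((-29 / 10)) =-2366355011015 / 64032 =-36955819.14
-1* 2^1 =-2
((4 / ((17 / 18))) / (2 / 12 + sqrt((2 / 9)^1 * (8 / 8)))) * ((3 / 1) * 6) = -7776 / 119 + 15552 * sqrt(2) / 119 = 119.48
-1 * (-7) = 7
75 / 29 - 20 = -505 / 29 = -17.41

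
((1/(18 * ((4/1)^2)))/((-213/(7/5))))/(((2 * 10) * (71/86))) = -0.00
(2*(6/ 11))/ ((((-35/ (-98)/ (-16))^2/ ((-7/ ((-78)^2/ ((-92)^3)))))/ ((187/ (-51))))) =-273500143616/ 38025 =-7192640.20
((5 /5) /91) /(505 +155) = 1 /60060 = 0.00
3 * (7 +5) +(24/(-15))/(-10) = 904/25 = 36.16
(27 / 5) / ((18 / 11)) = 33 / 10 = 3.30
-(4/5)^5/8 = -128/3125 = -0.04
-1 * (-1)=1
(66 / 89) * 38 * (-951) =-26798.97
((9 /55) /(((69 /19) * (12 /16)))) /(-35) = -76 /44275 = -0.00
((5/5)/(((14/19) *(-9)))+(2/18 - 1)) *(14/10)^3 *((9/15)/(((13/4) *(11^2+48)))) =-12838/4119375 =-0.00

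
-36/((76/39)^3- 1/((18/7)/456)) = 533871/2520065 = 0.21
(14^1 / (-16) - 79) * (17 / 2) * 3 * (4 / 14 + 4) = -488835 / 56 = -8729.20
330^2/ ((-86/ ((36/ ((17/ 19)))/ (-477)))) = 4138200/ 38743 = 106.81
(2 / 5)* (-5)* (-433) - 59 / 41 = 35447 / 41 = 864.56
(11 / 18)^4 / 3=14641 / 314928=0.05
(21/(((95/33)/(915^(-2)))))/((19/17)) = 1309/167910125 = 0.00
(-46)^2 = 2116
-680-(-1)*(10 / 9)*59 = -5530 / 9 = -614.44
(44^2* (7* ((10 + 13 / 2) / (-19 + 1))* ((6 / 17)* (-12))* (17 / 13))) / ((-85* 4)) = -223608 / 1105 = -202.36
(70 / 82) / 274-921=-10346479 / 11234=-921.00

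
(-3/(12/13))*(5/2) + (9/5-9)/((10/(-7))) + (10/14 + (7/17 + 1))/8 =-33549/11900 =-2.82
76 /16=19 /4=4.75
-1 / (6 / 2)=-0.33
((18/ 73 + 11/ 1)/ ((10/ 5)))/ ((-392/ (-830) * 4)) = 340715/ 114464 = 2.98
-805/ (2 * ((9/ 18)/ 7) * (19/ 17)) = -5041.84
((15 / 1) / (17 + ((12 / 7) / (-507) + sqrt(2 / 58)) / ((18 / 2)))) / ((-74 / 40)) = -4191341938875 / 8787639778933 + 944655075 * sqrt(29) / 8787639778933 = -0.48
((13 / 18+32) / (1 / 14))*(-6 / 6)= -4123 / 9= -458.11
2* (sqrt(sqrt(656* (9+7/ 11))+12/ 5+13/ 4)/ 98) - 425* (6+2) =-3399.81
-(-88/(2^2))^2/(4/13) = -1573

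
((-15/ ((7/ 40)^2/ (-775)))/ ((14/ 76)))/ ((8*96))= 2683.13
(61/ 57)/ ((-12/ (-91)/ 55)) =446.35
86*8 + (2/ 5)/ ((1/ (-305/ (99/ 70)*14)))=-51448/ 99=-519.68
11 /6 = 1.83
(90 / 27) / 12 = 5 / 18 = 0.28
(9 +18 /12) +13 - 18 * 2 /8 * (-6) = 101 /2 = 50.50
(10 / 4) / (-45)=-1 / 18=-0.06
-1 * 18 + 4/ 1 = -14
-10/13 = -0.77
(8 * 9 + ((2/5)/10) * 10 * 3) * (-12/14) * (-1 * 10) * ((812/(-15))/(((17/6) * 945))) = -113216/8925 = -12.69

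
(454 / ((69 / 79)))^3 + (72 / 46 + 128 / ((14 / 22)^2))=2260715410395508 / 16096941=140443790.56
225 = 225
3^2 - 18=-9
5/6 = 0.83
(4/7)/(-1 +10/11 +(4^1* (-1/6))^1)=-132/175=-0.75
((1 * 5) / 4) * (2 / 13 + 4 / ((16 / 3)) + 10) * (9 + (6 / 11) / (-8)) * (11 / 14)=159165 / 1664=95.65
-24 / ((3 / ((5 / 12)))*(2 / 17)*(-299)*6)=85 / 5382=0.02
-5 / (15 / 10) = -10 / 3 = -3.33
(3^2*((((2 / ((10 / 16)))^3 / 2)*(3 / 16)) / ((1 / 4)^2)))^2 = 3057647616 / 15625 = 195689.45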